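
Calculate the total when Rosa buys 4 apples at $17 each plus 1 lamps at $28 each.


Cost of apples:
4 x $17 = $68
Cost of lamps:
1 x $28 = $28
Add both:
$68 + $28 = $96

$96


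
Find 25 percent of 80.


Convert percentage to decimal:
25% = 0.25
Multiply:
80 x 0.25 = 20

20


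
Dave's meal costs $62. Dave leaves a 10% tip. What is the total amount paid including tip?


Calculate the tip:
10% of $62 = $6.20
Add tip to meal cost:
$62 + $6.20 = $68.20

$68.20


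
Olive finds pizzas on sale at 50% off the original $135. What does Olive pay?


Calculate the discount amount:
50% of $135 = $67.50
Subtract from original:
$135 - $67.50 = $67.50

$67.50


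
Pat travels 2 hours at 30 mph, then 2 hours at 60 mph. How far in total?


Leg 1 distance:
30 x 2 = 60 miles
Leg 2 distance:
60 x 2 = 120 miles
Total distance:
60 + 120 = 180 miles

180 miles


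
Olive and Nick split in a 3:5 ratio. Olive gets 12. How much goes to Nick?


Find the multiplier:
12 / 3 = 4
Apply to Nick's share:
5 x 4 = 20

20


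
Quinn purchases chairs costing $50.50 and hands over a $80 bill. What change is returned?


Start with the amount paid:
$80
Subtract the price:
$80 - $50.50 = $29.50

$29.50


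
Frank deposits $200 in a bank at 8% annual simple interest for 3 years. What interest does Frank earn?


Use the formula I = P x R x T / 100
P x R x T = 200 x 8 x 3 = 4800
I = 4800 / 100 = $48

$48


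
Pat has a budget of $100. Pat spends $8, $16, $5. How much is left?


Add up expenses:
$8 + $16 + $5 = $29
Subtract from budget:
$100 - $29 = $71

$71


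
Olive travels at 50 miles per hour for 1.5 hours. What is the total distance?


Use the formula: distance = speed x time
Speed = 50 mph, Time = 1.5 hours
50 x 1.5 = 75 miles

75 miles


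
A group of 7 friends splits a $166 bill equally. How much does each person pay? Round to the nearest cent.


Total bill: $166
Number of people: 7
Each pays: $166 / 7 = $23.7142... ≈ $23.71

$23.71


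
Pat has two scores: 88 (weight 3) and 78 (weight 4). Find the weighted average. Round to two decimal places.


Weighted sum:
3 x 88 + 4 x 78 = 576
Total weight:
3 + 4 = 7
Weighted average:
576 / 7 = 82.2857... ≈ 82.29

82.29


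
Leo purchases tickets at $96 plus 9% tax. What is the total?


Calculate the tax:
9% of $96 = $8.64
Add tax to price:
$96 + $8.64 = $104.64

$104.64


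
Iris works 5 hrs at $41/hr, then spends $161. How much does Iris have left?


Calculate earnings:
5 x $41 = $205
Subtract spending:
$205 - $161 = $44

$44


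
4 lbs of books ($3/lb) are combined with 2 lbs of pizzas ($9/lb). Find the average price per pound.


Cost of books:
4 x $3 = $12
Cost of pizzas:
2 x $9 = $18
Total cost: $12 + $18 = $30
Total weight: 6 lbs
Average: $30 / 6 = $5/lb

$5/lb


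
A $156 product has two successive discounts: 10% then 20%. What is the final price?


First discount:
10% of $156 = $15.60
Price after first discount:
$156 - $15.60 = $140.40
Second discount:
20% of $140.40 = $28.08
Final price:
$140.40 - $28.08 = $112.32

$112.32


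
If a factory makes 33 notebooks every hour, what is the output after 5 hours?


Production rate: 33 notebooks per hour
Time: 5 hours
Total: 33 x 5 = 165 notebooks

165 notebooks


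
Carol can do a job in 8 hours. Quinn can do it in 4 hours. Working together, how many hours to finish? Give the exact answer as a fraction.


Carol's rate: 1/8 of the job per hour
Quinn's rate: 1/4 of the job per hour
Combined rate: 1/8 + 1/4 = 3/8 per hour
Time = 1 / (3/8) = 8/3 hours (≈ 2.67 hours)

8/3 hours


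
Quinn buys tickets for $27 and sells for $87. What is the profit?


Selling price = $87
Cost price = $27
Profit = selling price - cost price:
Profit = $87 - $27 = $60

$60


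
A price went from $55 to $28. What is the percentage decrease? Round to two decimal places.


Find the absolute change:
|28 - 55| = 27
Divide by original and multiply by 100:
27 / 55 x 100 = 49.0909...% ≈ 49.09%

49.09%


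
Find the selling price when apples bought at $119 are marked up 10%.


Calculate the markup amount:
10% of $119 = $11.90
Add to cost:
$119 + $11.90 = $130.90

$130.90


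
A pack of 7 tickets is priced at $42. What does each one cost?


Total cost: $42
Number of items: 7
Unit price: $42 / 7 = $6

$6


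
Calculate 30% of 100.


Convert percentage to decimal:
30% = 0.3
Multiply:
100 x 0.3 = 30

30


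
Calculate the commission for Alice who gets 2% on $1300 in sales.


Convert rate to decimal:
2% = 0.02
Multiply by sales:
$1300 x 0.02 = $26

$26


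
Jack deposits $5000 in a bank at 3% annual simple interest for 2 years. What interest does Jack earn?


Use the formula I = P x R x T / 100
P x R x T = 5000 x 3 x 2 = 30000
I = 30000 / 100 = $300

$300


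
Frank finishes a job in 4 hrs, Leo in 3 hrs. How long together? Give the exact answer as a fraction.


Frank's rate: 1/4 of the job per hour
Leo's rate: 1/3 of the job per hour
Combined rate: 1/4 + 1/3 = 7/12 per hour
Time = 1 / (7/12) = 12/7 hours (≈ 1.71 hours)

12/7 hours


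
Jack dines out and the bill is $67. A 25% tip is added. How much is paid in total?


Calculate the tip:
25% of $67 = $16.75
Add tip to meal cost:
$67 + $16.75 = $83.75

$83.75


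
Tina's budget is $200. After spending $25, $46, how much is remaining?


Add up expenses:
$25 + $46 = $71
Subtract from budget:
$200 - $71 = $129

$129


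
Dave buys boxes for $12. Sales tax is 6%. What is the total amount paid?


Calculate the tax:
6% of $12 = $0.72
Add tax to price:
$12 + $0.72 = $12.72

$12.72


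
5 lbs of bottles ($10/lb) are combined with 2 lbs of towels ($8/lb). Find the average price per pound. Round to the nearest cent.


Cost of bottles:
5 x $10 = $50
Cost of towels:
2 x $8 = $16
Total cost: $50 + $16 = $66
Total weight: 7 lbs
Average: $66 / 7 = $9.4285... ≈ $9.43/lb

$9.43/lb


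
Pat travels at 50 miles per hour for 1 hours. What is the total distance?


Use the formula: distance = speed x time
Speed = 50 mph, Time = 1 hours
50 x 1 = 50 miles

50 miles


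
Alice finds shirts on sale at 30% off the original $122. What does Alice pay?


Calculate the discount amount:
30% of $122 = $36.60
Subtract from original:
$122 - $36.60 = $85.40

$85.40


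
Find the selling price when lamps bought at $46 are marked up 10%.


Calculate the markup amount:
10% of $46 = $4.60
Add to cost:
$46 + $4.60 = $50.60

$50.60


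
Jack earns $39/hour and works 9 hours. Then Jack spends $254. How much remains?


Calculate earnings:
9 x $39 = $351
Subtract spending:
$351 - $254 = $97

$97


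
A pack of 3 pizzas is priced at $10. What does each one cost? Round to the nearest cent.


Total cost: $10
Number of items: 3
Unit price: $10 / 3 = $3.3333... ≈ $3.33

$3.33


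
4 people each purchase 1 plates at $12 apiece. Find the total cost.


Cost per person:
1 x $12 = $12
Group total:
4 x $12 = $48

$48


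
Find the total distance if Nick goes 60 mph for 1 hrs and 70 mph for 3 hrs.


Leg 1 distance:
60 x 1 = 60 miles
Leg 2 distance:
70 x 3 = 210 miles
Total distance:
60 + 210 = 270 miles

270 miles


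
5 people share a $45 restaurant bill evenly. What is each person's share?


Total bill: $45
Number of people: 5
Each pays: $45 / 5 = $9

$9


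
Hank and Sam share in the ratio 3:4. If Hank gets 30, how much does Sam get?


Find the multiplier:
30 / 3 = 10
Apply to Sam's share:
4 x 10 = 40

40


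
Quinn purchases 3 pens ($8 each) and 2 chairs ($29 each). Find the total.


Cost of pens:
3 x $8 = $24
Cost of chairs:
2 x $29 = $58
Add both:
$24 + $58 = $82

$82


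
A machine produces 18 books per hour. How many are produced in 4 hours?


Production rate: 18 books per hour
Time: 4 hours
Total: 18 x 4 = 72 books

72 books


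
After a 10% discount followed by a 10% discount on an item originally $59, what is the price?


First discount:
10% of $59 = $5.90
Price after first discount:
$59 - $5.90 = $53.10
Second discount:
10% of $53.10 = $5.31
Final price:
$53.10 - $5.31 = $47.79

$47.79


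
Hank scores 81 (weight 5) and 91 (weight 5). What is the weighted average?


Weighted sum:
5 x 81 + 5 x 91 = 860
Total weight:
5 + 5 = 10
Weighted average:
860 / 10 = 86

86


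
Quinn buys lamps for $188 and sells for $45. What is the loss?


Selling price = $45
Cost price = $188
Loss = cost price - selling price:
Loss = $188 - $45 = $143

$143


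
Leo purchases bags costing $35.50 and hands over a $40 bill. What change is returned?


Start with the amount paid:
$40
Subtract the price:
$40 - $35.50 = $4.50

$4.50


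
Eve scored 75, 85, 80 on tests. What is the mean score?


Add the scores:
75 + 85 + 80 = 240
Divide by the number of tests:
240 / 3 = 80

80


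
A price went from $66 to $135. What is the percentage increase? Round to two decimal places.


Find the absolute change:
|135 - 66| = 69
Divide by original and multiply by 100:
69 / 66 x 100 = 104.5454...% ≈ 104.55%

104.55%


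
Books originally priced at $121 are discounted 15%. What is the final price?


Calculate the discount amount:
15% of $121 = $18.15
Subtract from original:
$121 - $18.15 = $102.85

$102.85


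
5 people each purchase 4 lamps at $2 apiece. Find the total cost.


Cost per person:
4 x $2 = $8
Group total:
5 x $8 = $40

$40


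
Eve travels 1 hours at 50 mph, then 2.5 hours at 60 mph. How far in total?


Leg 1 distance:
50 x 1 = 50 miles
Leg 2 distance:
60 x 2.5 = 150 miles
Total distance:
50 + 150 = 200 miles

200 miles


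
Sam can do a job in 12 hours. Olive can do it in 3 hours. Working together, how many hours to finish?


Sam's rate: 1/12 of the job per hour
Olive's rate: 1/3 of the job per hour
Combined rate: 1/12 + 1/3 = 5/12 per hour
Time = 1 / (5/12) = 12/5 = 2.4 hours

2.4 hours


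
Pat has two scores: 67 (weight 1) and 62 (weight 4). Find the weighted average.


Weighted sum:
1 x 67 + 4 x 62 = 315
Total weight:
1 + 4 = 5
Weighted average:
315 / 5 = 63

63


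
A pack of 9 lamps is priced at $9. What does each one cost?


Total cost: $9
Number of items: 9
Unit price: $9 / 9 = $1

$1


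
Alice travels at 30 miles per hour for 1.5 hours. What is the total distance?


Use the formula: distance = speed x time
Speed = 30 mph, Time = 1.5 hours
30 x 1.5 = 45 miles

45 miles


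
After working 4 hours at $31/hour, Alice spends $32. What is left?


Calculate earnings:
4 x $31 = $124
Subtract spending:
$124 - $32 = $92

$92


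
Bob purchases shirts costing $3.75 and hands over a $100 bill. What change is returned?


Start with the amount paid:
$100
Subtract the price:
$100 - $3.75 = $96.25

$96.25


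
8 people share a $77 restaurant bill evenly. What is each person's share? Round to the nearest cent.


Total bill: $77
Number of people: 8
Each pays: $77 / 8 = $9.625 ≈ $9.63

$9.63


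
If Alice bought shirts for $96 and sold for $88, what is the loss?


Selling price = $88
Cost price = $96
Loss = cost price - selling price:
Loss = $96 - $88 = $8

$8


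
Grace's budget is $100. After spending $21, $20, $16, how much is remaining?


Add up expenses:
$21 + $20 + $16 = $57
Subtract from budget:
$100 - $57 = $43

$43


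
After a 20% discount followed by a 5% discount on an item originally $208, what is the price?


First discount:
20% of $208 = $41.60
Price after first discount:
$208 - $41.60 = $166.40
Second discount:
5% of $166.40 = $8.32
Final price:
$166.40 - $8.32 = $158.08

$158.08


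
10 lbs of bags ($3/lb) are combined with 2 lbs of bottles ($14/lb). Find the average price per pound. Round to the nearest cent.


Cost of bags:
10 x $3 = $30
Cost of bottles:
2 x $14 = $28
Total cost: $30 + $28 = $58
Total weight: 12 lbs
Average: $58 / 12 = $4.8333... ≈ $4.83/lb

$4.83/lb


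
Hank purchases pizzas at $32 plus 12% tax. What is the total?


Calculate the tax:
12% of $32 = $3.84
Add tax to price:
$32 + $3.84 = $35.84

$35.84


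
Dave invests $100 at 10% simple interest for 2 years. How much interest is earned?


Use the formula I = P x R x T / 100
P x R x T = 100 x 10 x 2 = 2000
I = 2000 / 100 = $20

$20


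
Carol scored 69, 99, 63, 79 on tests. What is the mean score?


Add the scores:
69 + 99 + 63 + 79 = 310
Divide by the number of tests:
310 / 4 = 77.5

77.5


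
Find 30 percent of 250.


Convert percentage to decimal:
30% = 0.3
Multiply:
250 x 0.3 = 75

75


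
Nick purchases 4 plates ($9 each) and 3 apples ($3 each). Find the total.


Cost of plates:
4 x $9 = $36
Cost of apples:
3 x $3 = $9
Add both:
$36 + $9 = $45

$45


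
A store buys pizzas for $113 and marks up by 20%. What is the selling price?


Calculate the markup amount:
20% of $113 = $22.60
Add to cost:
$113 + $22.60 = $135.60

$135.60


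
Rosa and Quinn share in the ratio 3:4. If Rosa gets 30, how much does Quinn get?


Find the multiplier:
30 / 3 = 10
Apply to Quinn's share:
4 x 10 = 40

40


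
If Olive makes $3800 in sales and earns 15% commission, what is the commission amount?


Convert rate to decimal:
15% = 0.15
Multiply by sales:
$3800 x 0.15 = $570

$570


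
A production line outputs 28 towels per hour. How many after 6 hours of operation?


Production rate: 28 towels per hour
Time: 6 hours
Total: 28 x 6 = 168 towels

168 towels


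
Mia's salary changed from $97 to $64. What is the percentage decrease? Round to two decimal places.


Find the absolute change:
|64 - 97| = 33
Divide by original and multiply by 100:
33 / 97 x 100 = 34.0206...% ≈ 34.02%

34.02%


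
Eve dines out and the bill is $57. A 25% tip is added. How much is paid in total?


Calculate the tip:
25% of $57 = $14.25
Add tip to meal cost:
$57 + $14.25 = $71.25

$71.25


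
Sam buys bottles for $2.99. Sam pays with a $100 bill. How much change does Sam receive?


Start with the amount paid:
$100
Subtract the price:
$100 - $2.99 = $97.01

$97.01


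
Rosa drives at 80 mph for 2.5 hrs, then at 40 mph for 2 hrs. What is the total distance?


Leg 1 distance:
80 x 2.5 = 200 miles
Leg 2 distance:
40 x 2 = 80 miles
Total distance:
200 + 80 = 280 miles

280 miles


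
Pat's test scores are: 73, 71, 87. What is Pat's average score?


Add the scores:
73 + 71 + 87 = 231
Divide by the number of tests:
231 / 3 = 77

77


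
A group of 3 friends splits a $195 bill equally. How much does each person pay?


Total bill: $195
Number of people: 3
Each pays: $195 / 3 = $65

$65


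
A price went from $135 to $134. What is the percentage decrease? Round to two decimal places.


Find the absolute change:
|134 - 135| = 1
Divide by original and multiply by 100:
1 / 135 x 100 = 0.7407...% ≈ 0.74%

0.74%


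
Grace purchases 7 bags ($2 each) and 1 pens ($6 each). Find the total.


Cost of bags:
7 x $2 = $14
Cost of pens:
1 x $6 = $6
Add both:
$14 + $6 = $20

$20


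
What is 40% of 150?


Convert percentage to decimal:
40% = 0.4
Multiply:
150 x 0.4 = 60

60


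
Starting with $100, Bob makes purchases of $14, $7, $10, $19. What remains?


Add up expenses:
$14 + $7 + $10 + $19 = $50
Subtract from budget:
$100 - $50 = $50

$50


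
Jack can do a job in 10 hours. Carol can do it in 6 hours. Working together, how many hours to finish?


Jack's rate: 1/10 of the job per hour
Carol's rate: 1/6 of the job per hour
Combined rate: 1/10 + 1/6 = 4/15 per hour
Time = 1 / (4/15) = 15/4 = 3.75 hours

3.75 hours


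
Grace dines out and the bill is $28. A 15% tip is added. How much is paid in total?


Calculate the tip:
15% of $28 = $4.20
Add tip to meal cost:
$28 + $4.20 = $32.20

$32.20


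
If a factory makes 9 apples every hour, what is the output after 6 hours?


Production rate: 9 apples per hour
Time: 6 hours
Total: 9 x 6 = 54 apples

54 apples


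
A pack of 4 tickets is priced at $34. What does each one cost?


Total cost: $34
Number of items: 4
Unit price: $34 / 4 = $8.50

$8.50


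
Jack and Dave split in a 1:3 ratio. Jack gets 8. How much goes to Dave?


Find the multiplier:
8 / 1 = 8
Apply to Dave's share:
3 x 8 = 24

24


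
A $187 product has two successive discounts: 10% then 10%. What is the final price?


First discount:
10% of $187 = $18.70
Price after first discount:
$187 - $18.70 = $168.30
Second discount:
10% of $168.30 = $16.83
Final price:
$168.30 - $16.83 = $151.47

$151.47


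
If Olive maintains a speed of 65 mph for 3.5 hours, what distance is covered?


Use the formula: distance = speed x time
Speed = 65 mph, Time = 3.5 hours
65 x 3.5 = 227.5 miles

227.5 miles


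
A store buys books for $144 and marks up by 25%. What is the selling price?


Calculate the markup amount:
25% of $144 = $36
Add to cost:
$144 + $36 = $180

$180


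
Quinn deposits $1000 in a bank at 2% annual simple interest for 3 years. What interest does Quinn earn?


Use the formula I = P x R x T / 100
P x R x T = 1000 x 2 x 3 = 6000
I = 6000 / 100 = $60

$60


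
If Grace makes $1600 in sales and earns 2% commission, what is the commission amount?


Convert rate to decimal:
2% = 0.02
Multiply by sales:
$1600 x 0.02 = $32

$32


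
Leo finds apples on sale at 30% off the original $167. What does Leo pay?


Calculate the discount amount:
30% of $167 = $50.10
Subtract from original:
$167 - $50.10 = $116.90

$116.90


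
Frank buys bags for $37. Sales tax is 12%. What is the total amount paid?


Calculate the tax:
12% of $37 = $4.44
Add tax to price:
$37 + $4.44 = $41.44

$41.44


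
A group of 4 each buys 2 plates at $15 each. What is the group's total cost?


Cost per person:
2 x $15 = $30
Group total:
4 x $30 = $120

$120


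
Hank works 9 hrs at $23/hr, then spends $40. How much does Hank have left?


Calculate earnings:
9 x $23 = $207
Subtract spending:
$207 - $40 = $167

$167


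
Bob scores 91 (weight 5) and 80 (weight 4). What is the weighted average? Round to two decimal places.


Weighted sum:
5 x 91 + 4 x 80 = 775
Total weight:
5 + 4 = 9
Weighted average:
775 / 9 = 86.1111... ≈ 86.11

86.11


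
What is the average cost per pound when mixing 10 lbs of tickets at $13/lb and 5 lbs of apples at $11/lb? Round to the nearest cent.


Cost of tickets:
10 x $13 = $130
Cost of apples:
5 x $11 = $55
Total cost: $130 + $55 = $185
Total weight: 15 lbs
Average: $185 / 15 = $12.3333... ≈ $12.33/lb

$12.33/lb


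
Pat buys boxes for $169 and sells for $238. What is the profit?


Selling price = $238
Cost price = $169
Profit = selling price - cost price:
Profit = $238 - $169 = $69

$69


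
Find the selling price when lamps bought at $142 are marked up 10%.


Calculate the markup amount:
10% of $142 = $14.20
Add to cost:
$142 + $14.20 = $156.20

$156.20


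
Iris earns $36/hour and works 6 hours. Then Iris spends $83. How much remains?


Calculate earnings:
6 x $36 = $216
Subtract spending:
$216 - $83 = $133

$133


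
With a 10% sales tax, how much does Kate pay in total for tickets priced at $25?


Calculate the tax:
10% of $25 = $2.50
Add tax to price:
$25 + $2.50 = $27.50

$27.50


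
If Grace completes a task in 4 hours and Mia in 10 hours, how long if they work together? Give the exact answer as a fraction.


Grace's rate: 1/4 of the job per hour
Mia's rate: 1/10 of the job per hour
Combined rate: 1/4 + 1/10 = 7/20 per hour
Time = 1 / (7/20) = 20/7 hours (≈ 2.86 hours)

20/7 hours


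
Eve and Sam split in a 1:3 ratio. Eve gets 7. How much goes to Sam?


Find the multiplier:
7 / 1 = 7
Apply to Sam's share:
3 x 7 = 21

21


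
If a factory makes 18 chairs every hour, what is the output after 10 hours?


Production rate: 18 chairs per hour
Time: 10 hours
Total: 18 x 10 = 180 chairs

180 chairs


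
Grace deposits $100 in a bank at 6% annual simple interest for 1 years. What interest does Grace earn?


Use the formula I = P x R x T / 100
P x R x T = 100 x 6 x 1 = 600
I = 600 / 100 = $6

$6


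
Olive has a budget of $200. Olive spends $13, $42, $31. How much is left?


Add up expenses:
$13 + $42 + $31 = $86
Subtract from budget:
$200 - $86 = $114

$114


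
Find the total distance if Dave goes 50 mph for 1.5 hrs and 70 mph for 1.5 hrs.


Leg 1 distance:
50 x 1.5 = 75 miles
Leg 2 distance:
70 x 1.5 = 105 miles
Total distance:
75 + 105 = 180 miles

180 miles


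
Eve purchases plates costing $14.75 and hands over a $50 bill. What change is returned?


Start with the amount paid:
$50
Subtract the price:
$50 - $14.75 = $35.25

$35.25


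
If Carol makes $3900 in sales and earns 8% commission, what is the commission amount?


Convert rate to decimal:
8% = 0.08
Multiply by sales:
$3900 x 0.08 = $312

$312


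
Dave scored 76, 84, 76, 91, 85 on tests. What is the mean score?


Add the scores:
76 + 84 + 76 + 91 + 85 = 412
Divide by the number of tests:
412 / 5 = 82.4

82.4


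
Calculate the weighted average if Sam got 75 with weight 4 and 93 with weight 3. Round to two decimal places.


Weighted sum:
4 x 75 + 3 x 93 = 579
Total weight:
4 + 3 = 7
Weighted average:
579 / 7 = 82.7142... ≈ 82.71

82.71


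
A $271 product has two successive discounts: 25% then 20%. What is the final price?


First discount:
25% of $271 = $67.75
Price after first discount:
$271 - $67.75 = $203.25
Second discount:
20% of $203.25 = $40.65
Final price:
$203.25 - $40.65 = $162.60

$162.60


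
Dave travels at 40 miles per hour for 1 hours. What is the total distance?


Use the formula: distance = speed x time
Speed = 40 mph, Time = 1 hours
40 x 1 = 40 miles

40 miles


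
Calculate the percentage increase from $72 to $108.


Find the absolute change:
|108 - 72| = 36
Divide by original and multiply by 100:
36 / 72 x 100 = 50%

50%


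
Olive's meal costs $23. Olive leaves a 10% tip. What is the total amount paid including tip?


Calculate the tip:
10% of $23 = $2.30
Add tip to meal cost:
$23 + $2.30 = $25.30

$25.30


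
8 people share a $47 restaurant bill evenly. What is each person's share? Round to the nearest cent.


Total bill: $47
Number of people: 8
Each pays: $47 / 8 = $5.875 ≈ $5.88

$5.88


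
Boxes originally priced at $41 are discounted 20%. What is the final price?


Calculate the discount amount:
20% of $41 = $8.20
Subtract from original:
$41 - $8.20 = $32.80

$32.80


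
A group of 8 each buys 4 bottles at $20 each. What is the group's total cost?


Cost per person:
4 x $20 = $80
Group total:
8 x $80 = $640

$640


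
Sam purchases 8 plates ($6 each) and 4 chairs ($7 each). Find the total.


Cost of plates:
8 x $6 = $48
Cost of chairs:
4 x $7 = $28
Add both:
$48 + $28 = $76

$76


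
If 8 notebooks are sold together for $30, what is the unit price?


Total cost: $30
Number of items: 8
Unit price: $30 / 8 = $3.75

$3.75


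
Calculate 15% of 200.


Convert percentage to decimal:
15% = 0.15
Multiply:
200 x 0.15 = 30

30


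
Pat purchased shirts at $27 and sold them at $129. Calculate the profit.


Selling price = $129
Cost price = $27
Profit = selling price - cost price:
Profit = $129 - $27 = $102

$102


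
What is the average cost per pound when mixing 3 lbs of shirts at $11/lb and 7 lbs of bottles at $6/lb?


Cost of shirts:
3 x $11 = $33
Cost of bottles:
7 x $6 = $42
Total cost: $33 + $42 = $75
Total weight: 10 lbs
Average: $75 / 10 = $7.50/lb

$7.50/lb


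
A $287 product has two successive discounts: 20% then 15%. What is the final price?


First discount:
20% of $287 = $57.40
Price after first discount:
$287 - $57.40 = $229.60
Second discount:
15% of $229.60 = $34.44
Final price:
$229.60 - $34.44 = $195.16

$195.16


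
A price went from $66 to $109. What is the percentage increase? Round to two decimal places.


Find the absolute change:
|109 - 66| = 43
Divide by original and multiply by 100:
43 / 66 x 100 = 65.1515...% ≈ 65.15%

65.15%


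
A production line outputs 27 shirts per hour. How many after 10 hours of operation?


Production rate: 27 shirts per hour
Time: 10 hours
Total: 27 x 10 = 270 shirts

270 shirts


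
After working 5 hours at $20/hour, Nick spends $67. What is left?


Calculate earnings:
5 x $20 = $100
Subtract spending:
$100 - $67 = $33

$33


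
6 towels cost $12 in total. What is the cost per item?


Total cost: $12
Number of items: 6
Unit price: $12 / 6 = $2

$2


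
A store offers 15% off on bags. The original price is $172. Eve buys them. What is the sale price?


Calculate the discount amount:
15% of $172 = $25.80
Subtract from original:
$172 - $25.80 = $146.20

$146.20


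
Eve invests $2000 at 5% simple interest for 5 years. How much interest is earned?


Use the formula I = P x R x T / 100
P x R x T = 2000 x 5 x 5 = 50000
I = 50000 / 100 = $500

$500


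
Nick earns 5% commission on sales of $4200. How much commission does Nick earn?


Convert rate to decimal:
5% = 0.05
Multiply by sales:
$4200 x 0.05 = $210

$210


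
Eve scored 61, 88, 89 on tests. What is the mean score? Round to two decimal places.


Add the scores:
61 + 88 + 89 = 238
Divide by the number of tests:
238 / 3 = 79.3333... ≈ 79.33

79.33


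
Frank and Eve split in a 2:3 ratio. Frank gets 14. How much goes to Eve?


Find the multiplier:
14 / 2 = 7
Apply to Eve's share:
3 x 7 = 21

21


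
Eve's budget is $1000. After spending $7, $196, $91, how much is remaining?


Add up expenses:
$7 + $196 + $91 = $294
Subtract from budget:
$1000 - $294 = $706

$706


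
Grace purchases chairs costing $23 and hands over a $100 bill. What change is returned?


Start with the amount paid:
$100
Subtract the price:
$100 - $23 = $77

$77


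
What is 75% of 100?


Convert percentage to decimal:
75% = 0.75
Multiply:
100 x 0.75 = 75

75


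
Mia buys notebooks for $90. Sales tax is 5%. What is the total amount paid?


Calculate the tax:
5% of $90 = $4.50
Add tax to price:
$90 + $4.50 = $94.50

$94.50


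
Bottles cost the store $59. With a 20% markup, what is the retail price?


Calculate the markup amount:
20% of $59 = $11.80
Add to cost:
$59 + $11.80 = $70.80

$70.80


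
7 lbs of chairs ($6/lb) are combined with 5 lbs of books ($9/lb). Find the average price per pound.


Cost of chairs:
7 x $6 = $42
Cost of books:
5 x $9 = $45
Total cost: $42 + $45 = $87
Total weight: 12 lbs
Average: $87 / 12 = $7.25/lb

$7.25/lb


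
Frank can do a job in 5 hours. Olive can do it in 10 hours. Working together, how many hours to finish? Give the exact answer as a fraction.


Frank's rate: 1/5 of the job per hour
Olive's rate: 1/10 of the job per hour
Combined rate: 1/5 + 1/10 = 3/10 per hour
Time = 1 / (3/10) = 10/3 hours (≈ 3.33 hours)

10/3 hours


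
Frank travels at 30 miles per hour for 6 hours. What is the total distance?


Use the formula: distance = speed x time
Speed = 30 mph, Time = 6 hours
30 x 6 = 180 miles

180 miles


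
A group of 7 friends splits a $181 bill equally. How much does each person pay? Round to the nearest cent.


Total bill: $181
Number of people: 7
Each pays: $181 / 7 = $25.8571... ≈ $25.86

$25.86


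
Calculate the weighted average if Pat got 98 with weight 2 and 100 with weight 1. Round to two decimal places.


Weighted sum:
2 x 98 + 1 x 100 = 296
Total weight:
2 + 1 = 3
Weighted average:
296 / 3 = 98.6666... ≈ 98.67

98.67


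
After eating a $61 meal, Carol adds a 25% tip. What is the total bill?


Calculate the tip:
25% of $61 = $15.25
Add tip to meal cost:
$61 + $15.25 = $76.25

$76.25


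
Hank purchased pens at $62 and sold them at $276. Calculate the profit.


Selling price = $276
Cost price = $62
Profit = selling price - cost price:
Profit = $276 - $62 = $214

$214


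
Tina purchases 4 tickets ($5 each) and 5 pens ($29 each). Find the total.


Cost of tickets:
4 x $5 = $20
Cost of pens:
5 x $29 = $145
Add both:
$20 + $145 = $165

$165


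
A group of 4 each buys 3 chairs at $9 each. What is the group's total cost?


Cost per person:
3 x $9 = $27
Group total:
4 x $27 = $108

$108


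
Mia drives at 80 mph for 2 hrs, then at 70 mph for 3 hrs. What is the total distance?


Leg 1 distance:
80 x 2 = 160 miles
Leg 2 distance:
70 x 3 = 210 miles
Total distance:
160 + 210 = 370 miles

370 miles


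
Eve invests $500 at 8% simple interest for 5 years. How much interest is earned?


Use the formula I = P x R x T / 100
P x R x T = 500 x 8 x 5 = 20000
I = 20000 / 100 = $200

$200


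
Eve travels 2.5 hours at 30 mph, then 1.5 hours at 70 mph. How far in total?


Leg 1 distance:
30 x 2.5 = 75 miles
Leg 2 distance:
70 x 1.5 = 105 miles
Total distance:
75 + 105 = 180 miles

180 miles


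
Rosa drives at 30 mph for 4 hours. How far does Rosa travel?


Use the formula: distance = speed x time
Speed = 30 mph, Time = 4 hours
30 x 4 = 120 miles

120 miles


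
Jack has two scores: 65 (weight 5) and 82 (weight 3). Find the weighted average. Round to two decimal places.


Weighted sum:
5 x 65 + 3 x 82 = 571
Total weight:
5 + 3 = 8
Weighted average:
571 / 8 = 71.375 ≈ 71.38

71.38


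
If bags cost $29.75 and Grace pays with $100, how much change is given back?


Start with the amount paid:
$100
Subtract the price:
$100 - $29.75 = $70.25

$70.25


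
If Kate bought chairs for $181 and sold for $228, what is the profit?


Selling price = $228
Cost price = $181
Profit = selling price - cost price:
Profit = $228 - $181 = $47

$47


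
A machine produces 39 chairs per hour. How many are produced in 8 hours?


Production rate: 39 chairs per hour
Time: 8 hours
Total: 39 x 8 = 312 chairs

312 chairs


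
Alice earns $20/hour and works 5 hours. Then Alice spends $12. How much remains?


Calculate earnings:
5 x $20 = $100
Subtract spending:
$100 - $12 = $88

$88


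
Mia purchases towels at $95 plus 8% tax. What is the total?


Calculate the tax:
8% of $95 = $7.60
Add tax to price:
$95 + $7.60 = $102.60

$102.60


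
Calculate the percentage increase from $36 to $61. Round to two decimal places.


Find the absolute change:
|61 - 36| = 25
Divide by original and multiply by 100:
25 / 36 x 100 = 69.4444...% ≈ 69.44%

69.44%


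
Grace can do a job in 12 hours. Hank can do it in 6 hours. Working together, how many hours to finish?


Grace's rate: 1/12 of the job per hour
Hank's rate: 1/6 of the job per hour
Combined rate: 1/12 + 1/6 = 1/4 per hour
Time = 1 / (1/4) = 4 hours

4 hours


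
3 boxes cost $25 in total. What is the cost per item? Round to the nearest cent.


Total cost: $25
Number of items: 3
Unit price: $25 / 3 = $8.3333... ≈ $8.33

$8.33


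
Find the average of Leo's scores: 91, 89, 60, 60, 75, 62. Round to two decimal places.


Add the scores:
91 + 89 + 60 + 60 + 75 + 62 = 437
Divide by the number of tests:
437 / 6 = 72.8333... ≈ 72.83

72.83


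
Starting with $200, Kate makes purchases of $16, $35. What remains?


Add up expenses:
$16 + $35 = $51
Subtract from budget:
$200 - $51 = $149

$149


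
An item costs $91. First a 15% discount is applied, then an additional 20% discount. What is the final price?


First discount:
15% of $91 = $13.65
Price after first discount:
$91 - $13.65 = $77.35
Second discount:
20% of $77.35 = $15.47
Final price:
$77.35 - $15.47 = $61.88

$61.88


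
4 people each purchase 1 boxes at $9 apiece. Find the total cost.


Cost per person:
1 x $9 = $9
Group total:
4 x $9 = $36

$36


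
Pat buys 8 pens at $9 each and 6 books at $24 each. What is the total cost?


Cost of pens:
8 x $9 = $72
Cost of books:
6 x $24 = $144
Add both:
$72 + $144 = $216

$216


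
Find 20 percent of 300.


Convert percentage to decimal:
20% = 0.2
Multiply:
300 x 0.2 = 60

60


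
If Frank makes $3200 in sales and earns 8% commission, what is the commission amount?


Convert rate to decimal:
8% = 0.08
Multiply by sales:
$3200 x 0.08 = $256

$256


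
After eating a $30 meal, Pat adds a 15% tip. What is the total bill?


Calculate the tip:
15% of $30 = $4.50
Add tip to meal cost:
$30 + $4.50 = $34.50

$34.50


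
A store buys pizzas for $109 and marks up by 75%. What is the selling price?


Calculate the markup amount:
75% of $109 = $81.75
Add to cost:
$109 + $81.75 = $190.75

$190.75


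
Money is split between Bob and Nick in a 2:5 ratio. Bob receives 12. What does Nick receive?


Find the multiplier:
12 / 2 = 6
Apply to Nick's share:
5 x 6 = 30

30


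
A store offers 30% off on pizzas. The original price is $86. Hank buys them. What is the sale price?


Calculate the discount amount:
30% of $86 = $25.80
Subtract from original:
$86 - $25.80 = $60.20

$60.20


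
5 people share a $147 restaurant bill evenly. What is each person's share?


Total bill: $147
Number of people: 5
Each pays: $147 / 5 = $29.40

$29.40


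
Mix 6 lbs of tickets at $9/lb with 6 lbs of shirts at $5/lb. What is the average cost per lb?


Cost of tickets:
6 x $9 = $54
Cost of shirts:
6 x $5 = $30
Total cost: $54 + $30 = $84
Total weight: 12 lbs
Average: $84 / 12 = $7/lb

$7/lb


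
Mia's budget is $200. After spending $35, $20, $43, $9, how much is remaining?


Add up expenses:
$35 + $20 + $43 + $9 = $107
Subtract from budget:
$200 - $107 = $93

$93


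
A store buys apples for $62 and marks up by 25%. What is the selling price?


Calculate the markup amount:
25% of $62 = $15.50
Add to cost:
$62 + $15.50 = $77.50

$77.50


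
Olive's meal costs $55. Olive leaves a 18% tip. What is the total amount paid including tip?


Calculate the tip:
18% of $55 = $9.90
Add tip to meal cost:
$55 + $9.90 = $64.90

$64.90


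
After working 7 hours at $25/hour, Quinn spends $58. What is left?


Calculate earnings:
7 x $25 = $175
Subtract spending:
$175 - $58 = $117

$117


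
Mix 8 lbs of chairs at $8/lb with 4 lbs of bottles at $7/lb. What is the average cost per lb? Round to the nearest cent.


Cost of chairs:
8 x $8 = $64
Cost of bottles:
4 x $7 = $28
Total cost: $64 + $28 = $92
Total weight: 12 lbs
Average: $92 / 12 = $7.6666... ≈ $7.67/lb

$7.67/lb


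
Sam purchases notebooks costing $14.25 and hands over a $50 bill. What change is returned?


Start with the amount paid:
$50
Subtract the price:
$50 - $14.25 = $35.75

$35.75


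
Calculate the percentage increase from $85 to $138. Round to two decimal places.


Find the absolute change:
|138 - 85| = 53
Divide by original and multiply by 100:
53 / 85 x 100 = 62.3529...% ≈ 62.35%

62.35%


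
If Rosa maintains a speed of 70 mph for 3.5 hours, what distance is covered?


Use the formula: distance = speed x time
Speed = 70 mph, Time = 3.5 hours
70 x 3.5 = 245 miles

245 miles


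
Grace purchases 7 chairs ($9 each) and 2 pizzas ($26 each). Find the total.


Cost of chairs:
7 x $9 = $63
Cost of pizzas:
2 x $26 = $52
Add both:
$63 + $52 = $115

$115


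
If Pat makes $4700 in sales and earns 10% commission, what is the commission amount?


Convert rate to decimal:
10% = 0.1
Multiply by sales:
$4700 x 0.1 = $470

$470


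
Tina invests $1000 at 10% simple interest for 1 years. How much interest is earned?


Use the formula I = P x R x T / 100
P x R x T = 1000 x 10 x 1 = 10000
I = 10000 / 100 = $100

$100


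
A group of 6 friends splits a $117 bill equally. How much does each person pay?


Total bill: $117
Number of people: 6
Each pays: $117 / 6 = $19.50

$19.50


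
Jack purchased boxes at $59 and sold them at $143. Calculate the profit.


Selling price = $143
Cost price = $59
Profit = selling price - cost price:
Profit = $143 - $59 = $84

$84


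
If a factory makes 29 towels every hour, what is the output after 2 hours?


Production rate: 29 towels per hour
Time: 2 hours
Total: 29 x 2 = 58 towels

58 towels


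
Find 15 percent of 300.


Convert percentage to decimal:
15% = 0.15
Multiply:
300 x 0.15 = 45

45


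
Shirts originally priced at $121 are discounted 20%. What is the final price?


Calculate the discount amount:
20% of $121 = $24.20
Subtract from original:
$121 - $24.20 = $96.80

$96.80


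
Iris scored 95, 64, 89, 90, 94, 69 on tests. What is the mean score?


Add the scores:
95 + 64 + 89 + 90 + 94 + 69 = 501
Divide by the number of tests:
501 / 6 = 83.5

83.5


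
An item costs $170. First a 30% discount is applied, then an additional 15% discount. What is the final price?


First discount:
30% of $170 = $51
Price after first discount:
$170 - $51 = $119
Second discount:
15% of $119 = $17.85
Final price:
$119 - $17.85 = $101.15

$101.15


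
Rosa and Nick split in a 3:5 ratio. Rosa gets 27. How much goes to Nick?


Find the multiplier:
27 / 3 = 9
Apply to Nick's share:
5 x 9 = 45

45


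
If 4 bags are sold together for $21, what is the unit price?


Total cost: $21
Number of items: 4
Unit price: $21 / 4 = $5.25

$5.25


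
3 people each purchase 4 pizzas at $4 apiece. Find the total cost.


Cost per person:
4 x $4 = $16
Group total:
3 x $16 = $48

$48


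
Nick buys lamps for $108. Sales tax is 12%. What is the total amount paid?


Calculate the tax:
12% of $108 = $12.96
Add tax to price:
$108 + $12.96 = $120.96

$120.96


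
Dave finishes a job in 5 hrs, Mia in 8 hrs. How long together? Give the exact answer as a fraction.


Dave's rate: 1/5 of the job per hour
Mia's rate: 1/8 of the job per hour
Combined rate: 1/5 + 1/8 = 13/40 per hour
Time = 1 / (13/40) = 40/13 hours (≈ 3.08 hours)

40/13 hours


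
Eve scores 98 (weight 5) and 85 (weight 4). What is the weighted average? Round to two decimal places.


Weighted sum:
5 x 98 + 4 x 85 = 830
Total weight:
5 + 4 = 9
Weighted average:
830 / 9 = 92.2222... ≈ 92.22

92.22


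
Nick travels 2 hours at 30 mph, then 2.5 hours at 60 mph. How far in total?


Leg 1 distance:
30 x 2 = 60 miles
Leg 2 distance:
60 x 2.5 = 150 miles
Total distance:
60 + 150 = 210 miles

210 miles


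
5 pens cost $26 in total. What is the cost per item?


Total cost: $26
Number of items: 5
Unit price: $26 / 5 = $5.20

$5.20


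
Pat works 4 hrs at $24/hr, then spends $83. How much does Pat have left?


Calculate earnings:
4 x $24 = $96
Subtract spending:
$96 - $83 = $13

$13


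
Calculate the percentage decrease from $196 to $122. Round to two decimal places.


Find the absolute change:
|122 - 196| = 74
Divide by original and multiply by 100:
74 / 196 x 100 = 37.7551...% ≈ 37.76%

37.76%


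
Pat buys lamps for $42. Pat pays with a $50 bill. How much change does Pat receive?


Start with the amount paid:
$50
Subtract the price:
$50 - $42 = $8

$8


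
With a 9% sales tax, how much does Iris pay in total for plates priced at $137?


Calculate the tax:
9% of $137 = $12.33
Add tax to price:
$137 + $12.33 = $149.33

$149.33


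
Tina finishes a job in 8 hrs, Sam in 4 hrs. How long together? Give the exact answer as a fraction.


Tina's rate: 1/8 of the job per hour
Sam's rate: 1/4 of the job per hour
Combined rate: 1/8 + 1/4 = 3/8 per hour
Time = 1 / (3/8) = 8/3 hours (≈ 2.67 hours)

8/3 hours


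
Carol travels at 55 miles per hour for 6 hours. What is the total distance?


Use the formula: distance = speed x time
Speed = 55 mph, Time = 6 hours
55 x 6 = 330 miles

330 miles


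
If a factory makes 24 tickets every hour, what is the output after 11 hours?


Production rate: 24 tickets per hour
Time: 11 hours
Total: 24 x 11 = 264 tickets

264 tickets


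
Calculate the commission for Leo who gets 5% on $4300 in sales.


Convert rate to decimal:
5% = 0.05
Multiply by sales:
$4300 x 0.05 = $215

$215
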